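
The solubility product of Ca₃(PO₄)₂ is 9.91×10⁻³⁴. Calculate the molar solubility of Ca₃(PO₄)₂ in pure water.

Ca₃(PO₄)₂(s) ⇌ 3 Ca²⁺(aq) + 2 PO₄³⁻(aq)
Call the molar solubility s, so that [Ca²⁺] = 3s and [PO₄³⁻] = 2s.
Ksp = [Ca²⁺]^3[PO₄³⁻]^2 = (3s)^3 · (2s)^2 = 108s^5
108s^5 = 9.91×10⁻³⁴  ⇒  s^5 = 9.18×10⁻³⁶
s = (9.18×10⁻³⁶)^(1/5) = 9.83×10⁻⁸ M

9.83×10⁻⁸ M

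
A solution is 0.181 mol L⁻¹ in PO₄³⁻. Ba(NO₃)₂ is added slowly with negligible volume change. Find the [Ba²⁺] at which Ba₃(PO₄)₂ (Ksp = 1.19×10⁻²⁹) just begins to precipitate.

Precipitation of each salt begins when its ion product equals Ksp.
Ba₃(PO₄)₂(s) ⇌ 3 Ba²⁺(aq) + 2 PO₄³⁻(aq)
Ksp = [Ba²⁺]^3[PO₄³⁻]^2 = [Ba²⁺]^3(0.181)^2
[Ba²⁺]^3 = 1.19×10⁻²⁹ / (0.181)^2 = 3.63×10⁻²⁸
[Ba²⁺] = 7.14×10⁻¹⁰ mol L⁻¹

7.14×10⁻¹⁰ M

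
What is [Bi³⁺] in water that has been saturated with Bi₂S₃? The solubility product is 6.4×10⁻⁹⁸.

2.9×10⁻²⁰ M

Bi₂S₃(s) ⇌ 2 Bi³⁺(aq) + 3 S²⁻(aq)
Call the molar solubility s, so that [Bi³⁺] = 2s and [S²⁻] = 3s.
Ksp = [Bi³⁺]^2[S²⁻]^3 = (2s)^2 · (3s)^3 = 108s^5 = 6.4×10⁻⁹⁸
s = 1.4×10⁻²⁰ mol L⁻¹
[Bi³⁺] = 2s = 2.9×10⁻²⁰ mol L⁻¹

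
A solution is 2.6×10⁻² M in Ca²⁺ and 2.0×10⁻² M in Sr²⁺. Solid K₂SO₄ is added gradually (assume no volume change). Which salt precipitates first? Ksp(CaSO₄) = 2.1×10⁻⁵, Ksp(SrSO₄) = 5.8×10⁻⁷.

SrSO₄

Precipitation begins when Q = Ksp.
For CaSO₄: [SO₄²⁻] = (Ksp/[Ca²⁺]) = 8.1×10⁻⁴ M
For SrSO₄: [SO₄²⁻] = (Ksp/[Sr²⁺]) = 2.9×10⁻⁵ M
The smaller threshold [SO₄²⁻] is reached first, so SrSO₄ precipitates first.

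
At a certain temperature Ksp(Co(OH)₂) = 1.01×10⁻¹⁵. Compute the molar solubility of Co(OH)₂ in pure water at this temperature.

6.32×10⁻⁶ M

Co(OH)₂(s) ⇌ Co²⁺(aq) + 2 OH⁻(aq)
Let s be the molar solubility. Then [Co²⁺] = s and [OH⁻] = 2s.
Ksp = [Co²⁺][OH⁻]^2 = s · (2s)^2 = 4s^3
4s^3 = 1.01×10⁻¹⁵  ⇒  s^3 = 2.53×10⁻¹⁶
s = (2.53×10⁻¹⁶)^(1/3) = 6.32×10⁻⁶ M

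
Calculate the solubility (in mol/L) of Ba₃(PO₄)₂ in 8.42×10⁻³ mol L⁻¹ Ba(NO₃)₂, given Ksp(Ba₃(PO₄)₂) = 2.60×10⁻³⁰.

Ba₃(PO₄)₂(s) ⇌ 3 Ba²⁺(aq) + 2 PO₄³⁻(aq)
Let s be the solubility of Ba₃(PO₄)₂ here. The common ion gives [Ba²⁺] ≈ 8.42×10⁻³ mol L⁻¹, and [PO₄³⁻] = 2s.
Ksp = [Ba²⁺]^3[PO₄³⁻]^2 = (8.42×10⁻³)^3(2s)^2
(2s)^2 = 2.60×10⁻³⁰ / (8.42×10⁻³)^3 = 4.36×10⁻²⁴
s = 1.04×10⁻¹² mol L⁻¹

1.04×10⁻¹² M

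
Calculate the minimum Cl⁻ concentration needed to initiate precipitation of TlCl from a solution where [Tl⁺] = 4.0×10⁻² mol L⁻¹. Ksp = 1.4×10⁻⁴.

3.5×10⁻³ M

A salt starts to precipitate once the ion product Q reaches its Ksp.
TlCl(s) ⇌ Tl⁺(aq) + Cl⁻(aq)
Ksp = [Tl⁺][Cl⁻] = [Cl⁻](4.0×10⁻²)
[Cl⁻] = 1.4×10⁻⁴ / (4.0×10⁻²) = 3.5×10⁻³
[Cl⁻] = 3.5×10⁻³ mol L⁻¹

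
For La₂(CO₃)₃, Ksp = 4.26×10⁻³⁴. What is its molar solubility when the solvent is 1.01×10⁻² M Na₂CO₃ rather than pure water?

La₂(CO₃)₃(s) ⇌ 2 La³⁺(aq) + 3 CO₃²⁻(aq)
The solution already contains CO₃²⁻ at 1.01×10⁻² M. Let s be the molar solubility of La₂(CO₃)₃.
[CO₃²⁻] ≈ 1.01×10⁻² M (common ion dominates); [La³⁺] = 2s.
Ksp = [La³⁺]^2[CO₃²⁻]^3 = (2s)^2(1.01×10⁻²)^3
(2s)^2 = 4.26×10⁻³⁴ / (1.01×10⁻²)^3 = 4.13×10⁻²⁸
s = 1.02×10⁻¹⁴ M

1.02×10⁻¹⁴ M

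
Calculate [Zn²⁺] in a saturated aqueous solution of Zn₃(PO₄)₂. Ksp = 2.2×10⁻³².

Zn₃(PO₄)₂(s) ⇌ 3 Zn²⁺(aq) + 2 PO₄³⁻(aq)
With molar solubility s: [Zn²⁺] = 3s, [PO₄³⁻] = 2s.
Ksp = [Zn²⁺]^3[PO₄³⁻]^2 = (3s)^3 · (2s)^2 = 108s^5 = 2.2×10⁻³²
s = 1.8×10⁻⁷ mol L⁻¹
[Zn²⁺] = 3s = 5.5×10⁻⁷ mol L⁻¹

5.5×10⁻⁷ M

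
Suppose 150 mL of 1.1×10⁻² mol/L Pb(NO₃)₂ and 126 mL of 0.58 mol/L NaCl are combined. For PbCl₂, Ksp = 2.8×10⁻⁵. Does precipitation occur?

Yes

Total volume after mixing = 150 + 126 = 276 mL.
[Pb²⁺] = (1.1×10⁻²)(150)/276 = 6.0×10⁻³ mol/L
[Cl⁻] = (0.58)(126)/276 = 0.26 mol/L
Q = [Pb²⁺][Cl⁻]^2 = 4.2×10⁻⁴
Because Q > Ksp (4.2×10⁻⁴ vs 2.8×10⁻⁵), a precipitate of PbCl₂ forms.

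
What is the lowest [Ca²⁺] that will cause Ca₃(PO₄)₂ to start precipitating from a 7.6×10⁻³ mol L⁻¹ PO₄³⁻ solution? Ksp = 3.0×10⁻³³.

Each salt precipitates once Q = Ksp for that salt.
Ca₃(PO₄)₂(s) ⇌ 3 Ca²⁺(aq) + 2 PO₄³⁻(aq)
Ksp = [Ca²⁺]^3[PO₄³⁻]^2 = [Ca²⁺]^3(7.6×10⁻³)^2
[Ca²⁺]^3 = 3.0×10⁻³³ / (7.6×10⁻³)^2 = 5.2×10⁻²⁹
[Ca²⁺] = 3.7×10⁻¹⁰ mol L⁻¹

3.7×10⁻¹⁰ M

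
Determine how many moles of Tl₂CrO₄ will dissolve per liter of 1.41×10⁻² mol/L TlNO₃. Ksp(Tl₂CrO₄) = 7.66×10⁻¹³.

Tl₂CrO₄(s) ⇌ 2 Tl⁺(aq) + CrO₄²⁻(aq)
With Tl⁺ already at 1.41×10⁻² mol/L and s small, take [Tl⁺] ≈ 1.41×10⁻² mol/L and [CrO₄²⁻] = s.
Ksp = [Tl⁺]^2[CrO₄²⁻] = (1.41×10⁻²)^2s
s = 7.66×10⁻¹³ / (1.41×10⁻²)^2 = 3.85×10⁻⁹
s = 3.85×10⁻⁹ mol/L

3.85×10⁻⁹ M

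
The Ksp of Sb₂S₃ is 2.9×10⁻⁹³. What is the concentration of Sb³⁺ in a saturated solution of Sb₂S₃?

2.4×10⁻¹⁹ M

Sb₂S₃(s) ⇌ 2 Sb³⁺(aq) + 3 S²⁻(aq)
For each mole of Sb₂S₃ that dissolves per liter, [Sb³⁺] = 2s and [S²⁻] = 3s; let s denote this solubility.
Ksp = [Sb³⁺]^2[S²⁻]^3 = (2s)^2 · (3s)^3 = 108s^5 = 2.9×10⁻⁹³
s = 1.2×10⁻¹⁹ M
[Sb³⁺] = 2s = 2.4×10⁻¹⁹ M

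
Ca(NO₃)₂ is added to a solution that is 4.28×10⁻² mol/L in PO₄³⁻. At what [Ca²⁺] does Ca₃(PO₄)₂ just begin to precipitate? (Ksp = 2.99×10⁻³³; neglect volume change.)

A salt starts to precipitate once the ion product Q reaches its Ksp.
Ca₃(PO₄)₂(s) ⇌ 3 Ca²⁺(aq) + 2 PO₄³⁻(aq)
Ksp = [Ca²⁺]^3[PO₄³⁻]^2 = [Ca²⁺]^3(4.28×10⁻²)^2
[Ca²⁺]^3 = 2.99×10⁻³³ / (4.28×10⁻²)^2 = 1.63×10⁻³⁰
[Ca²⁺] = 1.18×10⁻¹⁰ mol/L

1.18×10⁻¹⁰ M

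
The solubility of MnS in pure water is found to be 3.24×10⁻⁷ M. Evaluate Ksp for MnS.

Ksp = 1.05×10⁻¹³

MnS(s) ⇌ Mn²⁺(aq) + S²⁻(aq)
With molar solubility s: [Mn²⁺] = s, [S²⁻] = s.
Ksp = [Mn²⁺][S²⁻] = s · s = s^2
Ksp = (3.24×10⁻⁷)^2 = 1.05×10⁻¹³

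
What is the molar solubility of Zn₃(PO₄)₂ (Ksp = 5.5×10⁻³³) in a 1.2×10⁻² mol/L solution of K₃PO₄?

1.1×10⁻¹⁰ M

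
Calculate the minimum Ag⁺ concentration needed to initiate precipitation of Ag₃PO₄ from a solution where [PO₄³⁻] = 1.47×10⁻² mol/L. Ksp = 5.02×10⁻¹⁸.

The threshold for precipitation is Q = Ksp.
Ag₃PO₄(s) ⇌ 3 Ag⁺(aq) + PO₄³⁻(aq)
Ksp = [Ag⁺]^3[PO₄³⁻] = [Ag⁺]^3(1.47×10⁻²)
[Ag⁺]^3 = 5.02×10⁻¹⁸ / (1.47×10⁻²) = 3.41×10⁻¹⁶
[Ag⁺] = 6.99×10⁻⁶ mol/L

6.99×10⁻⁶ M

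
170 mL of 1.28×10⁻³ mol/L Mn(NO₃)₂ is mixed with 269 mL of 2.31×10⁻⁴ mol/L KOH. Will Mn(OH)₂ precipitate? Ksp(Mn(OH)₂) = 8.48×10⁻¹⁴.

Yes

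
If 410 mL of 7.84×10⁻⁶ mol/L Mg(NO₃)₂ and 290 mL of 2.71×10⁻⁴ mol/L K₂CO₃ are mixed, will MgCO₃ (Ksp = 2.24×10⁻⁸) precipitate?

No

After mixing, V = 410 mL + 290 mL = 700 mL.
[Mg²⁺] = (7.84×10⁻⁶)(410)/700 = 4.59×10⁻⁶ mol/L
[CO₃²⁻] = (2.71×10⁻⁴)(290)/700 = 1.12×10⁻⁴ mol/L
Q = [Mg²⁺][CO₃²⁻] = 5.16×10⁻¹⁰
Q < Ksp (5.16×10⁻¹⁰ vs 2.24×10⁻⁸); the solution remains unsaturated and no precipitate forms.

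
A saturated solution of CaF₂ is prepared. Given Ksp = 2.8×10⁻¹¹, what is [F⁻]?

CaF₂(s) ⇌ Ca²⁺(aq) + 2 F⁻(aq)
If s mol/L of CaF₂ dissolves, [Ca²⁺] = s and [F⁻] = 2s.
Ksp = [Ca²⁺][F⁻]^2 = s · (2s)^2 = 4s^3 = 2.8×10⁻¹¹
s = 1.9×10⁻⁴ mol L⁻¹
[F⁻] = 2s = 3.8×10⁻⁴ mol L⁻¹

3.8×10⁻⁴ M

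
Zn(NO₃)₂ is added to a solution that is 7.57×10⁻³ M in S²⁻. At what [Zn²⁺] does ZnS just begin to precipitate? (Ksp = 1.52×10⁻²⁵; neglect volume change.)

2.01×10⁻²³ M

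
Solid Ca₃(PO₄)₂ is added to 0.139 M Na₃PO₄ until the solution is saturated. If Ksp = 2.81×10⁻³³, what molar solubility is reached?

1.75×10⁻¹¹ M

Ca₃(PO₄)₂(s) ⇌ 3 Ca²⁺(aq) + 2 PO₄³⁻(aq)
The solution already contains PO₄³⁻ at 0.139 M. Let s be the molar solubility of Ca₃(PO₄)₂.
[PO₄³⁻] ≈ 0.139 M (common ion dominates); [Ca²⁺] = 3s.
Ksp = [Ca²⁺]^3[PO₄³⁻]^2 = (3s)^3(0.139)^2
(3s)^3 = 2.81×10⁻³³ / (0.139)^2 = 1.45×10⁻³¹
s = 1.75×10⁻¹¹ M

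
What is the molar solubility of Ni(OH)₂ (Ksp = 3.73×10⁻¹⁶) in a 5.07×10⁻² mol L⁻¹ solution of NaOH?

1.45×10⁻¹³ M

Ni(OH)₂(s) ⇌ Ni²⁺(aq) + 2 OH⁻(aq)
With OH⁻ already at 5.07×10⁻² mol L⁻¹ and s small, take [OH⁻] ≈ 5.07×10⁻² mol L⁻¹ and [Ni²⁺] = s.
Ksp = [Ni²⁺][OH⁻]^2 = s(5.07×10⁻²)^2
s = 3.73×10⁻¹⁶ / (5.07×10⁻²)^2 = 1.45×10⁻¹³
s = 1.45×10⁻¹³ mol L⁻¹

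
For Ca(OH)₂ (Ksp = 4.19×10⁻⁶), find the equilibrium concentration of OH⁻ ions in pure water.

2.03×10⁻² M

Ca(OH)₂(s) ⇌ Ca²⁺(aq) + 2 OH⁻(aq)
For each mole of Ca(OH)₂ that dissolves per liter, [Ca²⁺] = s and [OH⁻] = 2s; let s denote this solubility.
Ksp = [Ca²⁺][OH⁻]^2 = s · (2s)^2 = 4s^3 = 4.19×10⁻⁶
s = 1.02×10⁻² M
[OH⁻] = 2s = 2.03×10⁻² M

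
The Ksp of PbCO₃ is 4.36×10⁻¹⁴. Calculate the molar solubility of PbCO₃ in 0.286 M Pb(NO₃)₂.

PbCO₃(s) ⇌ Pb²⁺(aq) + CO₃²⁻(aq)
Pb²⁺ is already present at 0.286 M. If s mol/L of PbCO₃ dissolves, [CO₃²⁻] = s while [Pb²⁺] ≈ 0.286 M.
Ksp = [Pb²⁺][CO₃²⁻] = (0.286)s
s = 4.36×10⁻¹⁴ / (0.286) = 1.52×10⁻¹³
s = 1.52×10⁻¹³ M

1.52×10⁻¹³ M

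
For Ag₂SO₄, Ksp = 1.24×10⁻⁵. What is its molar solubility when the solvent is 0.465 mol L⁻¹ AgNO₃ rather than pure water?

5.73×10⁻⁵ M

Ag₂SO₄(s) ⇌ 2 Ag⁺(aq) + SO₄²⁻(aq)
The solution already contains Ag⁺ at 0.465 mol L⁻¹. Let s be the molar solubility of Ag₂SO₄.
[Ag⁺] ≈ 0.465 mol L⁻¹ (common ion dominates); [SO₄²⁻] = s.
Ksp = [Ag⁺]^2[SO₄²⁻] = (0.465)^2s
s = 1.24×10⁻⁵ / (0.465)^2 = 5.73×10⁻⁵
s = 5.73×10⁻⁵ mol L⁻¹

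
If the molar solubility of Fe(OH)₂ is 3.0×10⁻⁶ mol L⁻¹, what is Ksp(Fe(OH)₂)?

Ksp = 1.1×10⁻¹⁶

Fe(OH)₂(s) ⇌ Fe²⁺(aq) + 2 OH⁻(aq)
If s mol/L of Fe(OH)₂ dissolves, [Fe²⁺] = s and [OH⁻] = 2s.
Ksp = [Fe²⁺][OH⁻]^2 = s · (2s)^2 = 4s^3
Ksp = 4 × (3.0×10⁻⁶)^3 = 1.1×10⁻¹⁶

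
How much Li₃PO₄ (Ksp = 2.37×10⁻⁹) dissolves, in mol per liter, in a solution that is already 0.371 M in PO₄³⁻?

6.18×10⁻⁴ M

Li₃PO₄(s) ⇌ 3 Li⁺(aq) + PO₄³⁻(aq)
PO₄³⁻ is already present at 0.371 M. If s mol/L of Li₃PO₄ dissolves, [Li⁺] = 3s while [PO₄³⁻] ≈ 0.371 M.
Ksp = [Li⁺]^3[PO₄³⁻] = (3s)^3(0.371)
(3s)^3 = 2.37×10⁻⁹ / (0.371) = 6.39×10⁻⁹
s = 6.18×10⁻⁴ M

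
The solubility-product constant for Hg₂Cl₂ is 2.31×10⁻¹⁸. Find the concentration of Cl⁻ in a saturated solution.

1.67×10⁻⁶ M

Hg₂Cl₂(s) ⇌ Hg₂²⁺(aq) + 2 Cl⁻(aq)
For each mole of Hg₂Cl₂ that dissolves per liter, [Hg₂²⁺] = s and [Cl⁻] = 2s; let s denote this solubility.
Ksp = [Hg₂²⁺][Cl⁻]^2 = s · (2s)^2 = 4s^3 = 2.31×10⁻¹⁸
s = 8.33×10⁻⁷ mol L⁻¹
[Cl⁻] = 2s = 1.67×10⁻⁶ mol L⁻¹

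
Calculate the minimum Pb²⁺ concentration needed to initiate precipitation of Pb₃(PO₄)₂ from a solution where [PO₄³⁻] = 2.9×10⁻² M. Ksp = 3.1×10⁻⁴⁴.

3.3×10⁻¹⁴ M

Each salt precipitates once Q = Ksp for that salt.
Pb₃(PO₄)₂(s) ⇌ 3 Pb²⁺(aq) + 2 PO₄³⁻(aq)
Ksp = [Pb²⁺]^3[PO₄³⁻]^2 = [Pb²⁺]^3(2.9×10⁻²)^2
[Pb²⁺]^3 = 3.1×10⁻⁴⁴ / (2.9×10⁻²)^2 = 3.7×10⁻⁴¹
[Pb²⁺] = 3.3×10⁻¹⁴ M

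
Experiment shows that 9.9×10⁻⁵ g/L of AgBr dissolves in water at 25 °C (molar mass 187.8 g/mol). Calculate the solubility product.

Ksp = 2.8×10⁻¹³

Molar solubility s = (9.9×10⁻⁵ g/L) / (187.8 g/mol) = 5.272×10⁻⁷ mol/L
AgBr(s) ⇌ Ag⁺(aq) + Br⁻(aq)
Call the molar solubility s, so that [Ag⁺] = s and [Br⁻] = s.
Ksp = [Ag⁺][Br⁻] = s · s = s^2
Ksp = (5.272×10⁻⁷)^2 = 2.8×10⁻¹³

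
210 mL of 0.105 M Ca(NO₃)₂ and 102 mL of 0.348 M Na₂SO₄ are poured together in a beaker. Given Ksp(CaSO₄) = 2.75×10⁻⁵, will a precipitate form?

Yes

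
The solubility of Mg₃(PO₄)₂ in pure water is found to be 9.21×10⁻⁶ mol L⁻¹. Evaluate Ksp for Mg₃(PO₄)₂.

Ksp = 7.16×10⁻²⁴

Mg₃(PO₄)₂(s) ⇌ 3 Mg²⁺(aq) + 2 PO₄³⁻(aq)
Let s be the molar solubility. Then [Mg²⁺] = 3s and [PO₄³⁻] = 2s.
Ksp = [Mg²⁺]^3[PO₄³⁻]^2 = (3s)^3 · (2s)^2 = 108s^5
Ksp = 108 × (9.21×10⁻⁶)^5 = 7.16×10⁻²⁴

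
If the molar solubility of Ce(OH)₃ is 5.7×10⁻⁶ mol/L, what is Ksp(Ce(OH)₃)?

Ce(OH)₃(s) ⇌ Ce³⁺(aq) + 3 OH⁻(aq)
Call the molar solubility s, so that [Ce³⁺] = s and [OH⁻] = 3s.
Ksp = [Ce³⁺][OH⁻]^3 = s · (3s)^3 = 27s^4
Ksp = 27 × (5.7×10⁻⁶)^4 = 2.9×10⁻²⁰

Ksp = 2.9×10⁻²⁰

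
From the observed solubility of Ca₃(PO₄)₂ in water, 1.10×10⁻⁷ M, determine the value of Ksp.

Ksp = 1.74×10⁻³³

Ca₃(PO₄)₂(s) ⇌ 3 Ca²⁺(aq) + 2 PO₄³⁻(aq)
For each mole of Ca₃(PO₄)₂ that dissolves per liter, [Ca²⁺] = 3s and [PO₄³⁻] = 2s; let s denote this solubility.
Ksp = [Ca²⁺]^3[PO₄³⁻]^2 = (3s)^3 · (2s)^2 = 108s^5
Ksp = 108 × (1.10×10⁻⁷)^5 = 1.74×10⁻³³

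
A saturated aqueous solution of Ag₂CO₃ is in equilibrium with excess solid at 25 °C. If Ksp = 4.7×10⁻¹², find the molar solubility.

Ag₂CO₃(s) ⇌ 2 Ag⁺(aq) + CO₃²⁻(aq)
Let s be the molar solubility. Then [Ag⁺] = 2s and [CO₃²⁻] = s.
Ksp = [Ag⁺]^2[CO₃²⁻] = (2s)^2 · s = 4s^3
4s^3 = 4.7×10⁻¹²  ⇒  s^3 = 1.2×10⁻¹²
s = 1.1×10⁻⁴ mol/L

1.1×10⁻⁴ M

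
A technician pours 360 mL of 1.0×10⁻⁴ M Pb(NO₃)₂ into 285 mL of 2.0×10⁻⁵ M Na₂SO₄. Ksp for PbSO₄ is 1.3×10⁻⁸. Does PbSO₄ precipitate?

After mixing, V = 360 mL + 285 mL = 645 mL.
[Pb²⁺] = (1.0×10⁻⁴)(360)/645 = 5.6×10⁻⁵ M
[SO₄²⁻] = (2.0×10⁻⁵)(285)/645 = 8.8×10⁻⁶ M
Q = [Pb²⁺][SO₄²⁻] = 4.9×10⁻¹⁰
Q = 4.9×10⁻¹⁰ < Ksp = 1.3×10⁻⁸, so the solution is unsaturated and no precipitate forms.

No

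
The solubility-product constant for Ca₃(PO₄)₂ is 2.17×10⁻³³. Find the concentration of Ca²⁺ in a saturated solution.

3.45×10⁻⁷ M

Ca₃(PO₄)₂(s) ⇌ 3 Ca²⁺(aq) + 2 PO₄³⁻(aq)
With molar solubility s: [Ca²⁺] = 3s, [PO₄³⁻] = 2s.
Ksp = [Ca²⁺]^3[PO₄³⁻]^2 = (3s)^3 · (2s)^2 = 108s^5 = 2.17×10⁻³³
s = 1.15×10⁻⁷ mol L⁻¹
[Ca²⁺] = 3s = 3.45×10⁻⁷ mol L⁻¹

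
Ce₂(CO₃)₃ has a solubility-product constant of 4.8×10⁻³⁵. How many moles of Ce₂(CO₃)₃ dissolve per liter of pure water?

Ce₂(CO₃)₃(s) ⇌ 2 Ce³⁺(aq) + 3 CO₃²⁻(aq)
For each mole of Ce₂(CO₃)₃ that dissolves per liter, [Ce³⁺] = 2s and [CO₃²⁻] = 3s; let s denote this solubility.
Ksp = [Ce³⁺]^2[CO₃²⁻]^3 = (2s)^2 · (3s)^3 = 108s^5
108s^5 = 4.8×10⁻³⁵  ⇒  s^5 = 4.4×10⁻³⁷
s = (4.4×10⁻³⁷)^(1/5) = 5.4×10⁻⁸ mol L⁻¹

5.4×10⁻⁸ M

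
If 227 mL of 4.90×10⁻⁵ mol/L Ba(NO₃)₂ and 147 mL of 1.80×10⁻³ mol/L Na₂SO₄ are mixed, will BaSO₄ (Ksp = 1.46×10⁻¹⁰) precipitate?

Yes

Total volume after mixing = 227 + 147 = 374 mL.
[Ba²⁺] = (4.90×10⁻⁵)(227)/374 = 2.97×10⁻⁵ mol/L
[SO₄²⁻] = (1.80×10⁻³)(147)/374 = 7.07×10⁻⁴ mol/L
Q = [Ba²⁺][SO₄²⁻] = 2.10×10⁻⁸
Because Q > Ksp (2.10×10⁻⁸ vs 1.46×10⁻¹⁰), a precipitate of BaSO₄ forms.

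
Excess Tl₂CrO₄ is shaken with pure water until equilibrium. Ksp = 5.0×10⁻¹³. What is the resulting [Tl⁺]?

1.0×10⁻⁴ M

Tl₂CrO₄(s) ⇌ 2 Tl⁺(aq) + CrO₄²⁻(aq)
Call the molar solubility s, so that [Tl⁺] = 2s and [CrO₄²⁻] = s.
Ksp = [Tl⁺]^2[CrO₄²⁻] = (2s)^2 · s = 4s^3 = 5.0×10⁻¹³
s = 5.0×10⁻⁵ mol L⁻¹
[Tl⁺] = 2s = 1.0×10⁻⁴ mol L⁻¹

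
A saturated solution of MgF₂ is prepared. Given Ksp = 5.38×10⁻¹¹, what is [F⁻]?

MgF₂(s) ⇌ Mg²⁺(aq) + 2 F⁻(aq)
Let s be the molar solubility. Then [Mg²⁺] = s and [F⁻] = 2s.
Ksp = [Mg²⁺][F⁻]^2 = s · (2s)^2 = 4s^3 = 5.38×10⁻¹¹
s = 2.38×10⁻⁴ mol L⁻¹
[F⁻] = 2s = 4.76×10⁻⁴ mol L⁻¹

4.76×10⁻⁴ M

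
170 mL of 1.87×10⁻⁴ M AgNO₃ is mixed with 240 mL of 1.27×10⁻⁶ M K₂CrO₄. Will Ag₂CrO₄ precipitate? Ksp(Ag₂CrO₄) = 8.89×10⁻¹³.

No

The combined volume is 410 mL.
[Ag⁺] = (1.87×10⁻⁴)(170)/410 = 7.75×10⁻⁵ M
[CrO₄²⁻] = (1.27×10⁻⁶)(240)/410 = 7.43×10⁻⁷ M
Q = [Ag⁺]^2[CrO₄²⁻] = 4.47×10⁻¹⁵
Since Q (4.47×10⁻¹⁵) is less than Ksp (8.89×10⁻¹³), no Ag₂CrO₄ precipitates.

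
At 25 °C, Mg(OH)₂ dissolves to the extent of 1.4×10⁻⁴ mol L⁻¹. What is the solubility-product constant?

Ksp = 1.1×10⁻¹¹

Mg(OH)₂(s) ⇌ Mg²⁺(aq) + 2 OH⁻(aq)
Call the molar solubility s, so that [Mg²⁺] = s and [OH⁻] = 2s.
Ksp = [Mg²⁺][OH⁻]^2 = s · (2s)^2 = 4s^3
Ksp = 4 × (1.4×10⁻⁴)^3 = 1.1×10⁻¹¹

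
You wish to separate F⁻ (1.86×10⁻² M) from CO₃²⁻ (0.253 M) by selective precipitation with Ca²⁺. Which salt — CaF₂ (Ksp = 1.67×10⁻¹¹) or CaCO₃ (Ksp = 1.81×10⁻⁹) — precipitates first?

CaCO₃

Precipitation of each salt begins when its ion product equals Ksp.
For CaF₂: [Ca²⁺] = (Ksp/[F⁻]^2) = 4.83×10⁻⁸ M
For CaCO₃: [Ca²⁺] = (Ksp/[CO₃²⁻]) = 7.15×10⁻⁹ M
Since CaCO₃ needs less Ca²⁺ to reach saturation, it precipitates first.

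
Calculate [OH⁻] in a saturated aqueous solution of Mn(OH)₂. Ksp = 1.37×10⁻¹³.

6.50×10⁻⁵ M

Mn(OH)₂(s) ⇌ Mn²⁺(aq) + 2 OH⁻(aq)
Let s be the molar solubility. Then [Mn²⁺] = s and [OH⁻] = 2s.
Ksp = [Mn²⁺][OH⁻]^2 = s · (2s)^2 = 4s^3 = 1.37×10⁻¹³
s = 3.25×10⁻⁵ M
[OH⁻] = 2s = 6.50×10⁻⁵ M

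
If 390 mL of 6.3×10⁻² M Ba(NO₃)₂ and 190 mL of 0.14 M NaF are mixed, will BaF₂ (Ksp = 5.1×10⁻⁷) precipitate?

The combined volume is 580 mL.
[Ba²⁺] = (6.3×10⁻²)(390)/580 = 4.2×10⁻² M
[F⁻] = (0.14)(190)/580 = 4.6×10⁻² M
Q = [Ba²⁺][F⁻]^2 = 8.9×10⁻⁵
Q = 8.9×10⁻⁵ > Ksp = 5.1×10⁻⁷, so the solution is supersaturated and BaF₂ precipitates.

Yes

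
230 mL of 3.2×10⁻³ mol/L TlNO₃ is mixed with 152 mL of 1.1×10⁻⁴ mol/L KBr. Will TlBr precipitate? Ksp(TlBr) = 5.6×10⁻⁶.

No

Total volume after mixing = 230 + 152 = 382 mL.
[Tl⁺] = (3.2×10⁻³)(230)/382 = 1.9×10⁻³ mol/L
[Br⁻] = (1.1×10⁻⁴)(152)/382 = 4.4×10⁻⁵ mol/L
Q = [Tl⁺][Br⁻] = 8.4×10⁻⁸
Q = 8.4×10⁻⁸ < Ksp = 5.6×10⁻⁶, so the solution is unsaturated and no precipitate forms.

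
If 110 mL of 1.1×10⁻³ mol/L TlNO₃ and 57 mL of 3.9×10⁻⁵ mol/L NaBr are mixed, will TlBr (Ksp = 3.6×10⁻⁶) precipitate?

Total volume after mixing = 110 + 57 = 167 mL.
[Tl⁺] = (1.1×10⁻³)(110)/167 = 7.2×10⁻⁴ mol/L
[Br⁻] = (3.9×10⁻⁵)(57)/167 = 1.3×10⁻⁵ mol/L
Q = [Tl⁺][Br⁻] = 9.6×10⁻⁹
Q < Ksp (9.6×10⁻⁹ vs 3.6×10⁻⁶); the solution remains unsaturated and no precipitate forms.

No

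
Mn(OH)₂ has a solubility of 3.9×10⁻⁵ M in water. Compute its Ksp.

Mn(OH)₂(s) ⇌ Mn²⁺(aq) + 2 OH⁻(aq)
With molar solubility s: [Mn²⁺] = s, [OH⁻] = 2s.
Ksp = [Mn²⁺][OH⁻]^2 = s · (2s)^2 = 4s^3
Ksp = 4 × (3.9×10⁻⁵)^3 = 2.4×10⁻¹³

Ksp = 2.4×10⁻¹³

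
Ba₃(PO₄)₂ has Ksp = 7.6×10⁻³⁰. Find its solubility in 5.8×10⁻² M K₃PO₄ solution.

4.4×10⁻¹⁰ M

Ba₃(PO₄)₂(s) ⇌ 3 Ba²⁺(aq) + 2 PO₄³⁻(aq)
With PO₄³⁻ already at 5.8×10⁻² M and s small, take [PO₄³⁻] ≈ 5.8×10⁻² M and [Ba²⁺] = 3s.
Ksp = [Ba²⁺]^3[PO₄³⁻]^2 = (3s)^3(5.8×10⁻²)^2
(3s)^3 = 7.6×10⁻³⁰ / (5.8×10⁻²)^2 = 2.3×10⁻²⁷
s = 4.4×10⁻¹⁰ M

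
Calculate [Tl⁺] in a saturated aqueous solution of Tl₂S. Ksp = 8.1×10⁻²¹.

Tl₂S(s) ⇌ 2 Tl⁺(aq) + S²⁻(aq)
With molar solubility s: [Tl⁺] = 2s, [S²⁻] = s.
Ksp = [Tl⁺]^2[S²⁻] = (2s)^2 · s = 4s^3 = 8.1×10⁻²¹
s = 1.3×10⁻⁷ M
[Tl⁺] = 2s = 2.5×10⁻⁷ M

2.5×10⁻⁷ M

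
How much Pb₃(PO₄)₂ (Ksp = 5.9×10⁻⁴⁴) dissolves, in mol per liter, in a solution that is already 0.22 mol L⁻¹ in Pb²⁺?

Pb₃(PO₄)₂(s) ⇌ 3 Pb²⁺(aq) + 2 PO₄³⁻(aq)
With Pb²⁺ already at 0.22 mol L⁻¹ and s small, take [Pb²⁺] ≈ 0.22 mol L⁻¹ and [PO₄³⁻] = 2s.
Ksp = [Pb²⁺]^3[PO₄³⁻]^2 = (0.22)^3(2s)^2
(2s)^2 = 5.9×10⁻⁴⁴ / (0.22)^3 = 5.5×10⁻⁴²
s = 1.2×10⁻²¹ mol L⁻¹

1.2×10⁻²¹ M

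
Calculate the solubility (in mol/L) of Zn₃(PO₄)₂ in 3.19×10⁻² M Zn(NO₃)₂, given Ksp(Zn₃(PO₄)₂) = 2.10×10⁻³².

1.27×10⁻¹⁴ M

Zn₃(PO₄)₂(s) ⇌ 3 Zn²⁺(aq) + 2 PO₄³⁻(aq)
Zn²⁺ is already present at 3.19×10⁻² M. If s mol/L of Zn₃(PO₄)₂ dissolves, [PO₄³⁻] = 2s while [Zn²⁺] ≈ 3.19×10⁻² M.
Ksp = [Zn²⁺]^3[PO₄³⁻]^2 = (3.19×10⁻²)^3(2s)^2
(2s)^2 = 2.10×10⁻³² / (3.19×10⁻²)^3 = 6.47×10⁻²⁸
s = 1.27×10⁻¹⁴ M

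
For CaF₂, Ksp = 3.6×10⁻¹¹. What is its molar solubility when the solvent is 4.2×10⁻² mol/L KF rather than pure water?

2.0×10⁻⁸ M

CaF₂(s) ⇌ Ca²⁺(aq) + 2 F⁻(aq)
With F⁻ already at 4.2×10⁻² mol/L and s small, take [F⁻] ≈ 4.2×10⁻² mol/L and [Ca²⁺] = s.
Ksp = [Ca²⁺][F⁻]^2 = s(4.2×10⁻²)^2
s = 3.6×10⁻¹¹ / (4.2×10⁻²)^2 = 2.0×10⁻⁸
s = 2.0×10⁻⁸ mol/L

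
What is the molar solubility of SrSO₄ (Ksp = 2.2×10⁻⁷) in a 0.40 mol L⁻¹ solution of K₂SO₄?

5.5×10⁻⁷ M

SrSO₄(s) ⇌ Sr²⁺(aq) + SO₄²⁻(aq)
SO₄²⁻ is already present at 0.40 mol L⁻¹. If s mol/L of SrSO₄ dissolves, [Sr²⁺] = s while [SO₄²⁻] ≈ 0.40 mol L⁻¹.
Ksp = [Sr²⁺][SO₄²⁻] = s(0.40)
s = 2.2×10⁻⁷ / (0.40) = 5.5×10⁻⁷
s = 5.5×10⁻⁷ mol L⁻¹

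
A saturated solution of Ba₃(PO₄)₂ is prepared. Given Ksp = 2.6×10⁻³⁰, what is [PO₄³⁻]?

9.5×10⁻⁷ M

Ba₃(PO₄)₂(s) ⇌ 3 Ba²⁺(aq) + 2 PO₄³⁻(aq)
If s mol/L of Ba₃(PO₄)₂ dissolves, [Ba²⁺] = 3s and [PO₄³⁻] = 2s.
Ksp = [Ba²⁺]^3[PO₄³⁻]^2 = (3s)^3 · (2s)^2 = 108s^5 = 2.6×10⁻³⁰
s = 4.7×10⁻⁷ mol L⁻¹
[PO₄³⁻] = 2s = 9.5×10⁻⁷ mol L⁻¹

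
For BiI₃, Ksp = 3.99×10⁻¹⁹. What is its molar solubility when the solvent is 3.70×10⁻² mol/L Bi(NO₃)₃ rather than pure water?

7.36×10⁻⁷ M

BiI₃(s) ⇌ Bi³⁺(aq) + 3 I⁻(aq)
Bi³⁺ is already present at 3.70×10⁻² mol/L. If s mol/L of BiI₃ dissolves, [I⁻] = 3s while [Bi³⁺] ≈ 3.70×10⁻² mol/L.
Ksp = [Bi³⁺][I⁻]^3 = (3.70×10⁻²)(3s)^3
(3s)^3 = 3.99×10⁻¹⁹ / (3.70×10⁻²) = 1.08×10⁻¹⁷
s = 7.36×10⁻⁷ mol/L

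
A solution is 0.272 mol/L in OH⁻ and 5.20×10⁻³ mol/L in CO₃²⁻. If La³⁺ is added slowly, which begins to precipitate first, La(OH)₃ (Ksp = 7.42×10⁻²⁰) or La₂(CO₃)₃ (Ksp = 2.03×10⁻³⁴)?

Each salt precipitates once Q = Ksp for that salt.
For La(OH)₃: [La³⁺] = (Ksp/[OH⁻]^3) = 3.69×10⁻¹⁸ mol/L
For La₂(CO₃)₃: [La³⁺] = (Ksp/[CO₃²⁻]^3)^(1/2) = 3.80×10⁻¹⁴ mol/L
Since La(OH)₃ needs less La³⁺ to reach saturation, it precipitates first.

La(OH)₃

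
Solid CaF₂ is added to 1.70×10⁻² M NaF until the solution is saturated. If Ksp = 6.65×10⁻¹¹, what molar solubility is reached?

CaF₂(s) ⇌ Ca²⁺(aq) + 2 F⁻(aq)
The solution already contains F⁻ at 1.70×10⁻² M. Let s be the molar solubility of CaF₂.
[F⁻] ≈ 1.70×10⁻² M (common ion dominates); [Ca²⁺] = s.
Ksp = [Ca²⁺][F⁻]^2 = s(1.70×10⁻²)^2
s = 6.65×10⁻¹¹ / (1.70×10⁻²)^2 = 2.30×10⁻⁷
s = 2.30×10⁻⁷ M

2.30×10⁻⁷ M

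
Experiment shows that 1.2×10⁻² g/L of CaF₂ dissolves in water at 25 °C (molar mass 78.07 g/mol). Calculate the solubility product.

s = (1.2×10⁻² g L⁻¹)/(78.07 g mol⁻¹) = 1.537×10⁻⁴ M
CaF₂(s) ⇌ Ca²⁺(aq) + 2 F⁻(aq)
With molar solubility s: [Ca²⁺] = s, [F⁻] = 2s.
Ksp = [Ca²⁺][F⁻]^2 = s · (2s)^2 = 4s^3
Ksp = 4 × (1.537×10⁻⁴)^3 = 1.5×10⁻¹¹

Ksp = 1.5×10⁻¹¹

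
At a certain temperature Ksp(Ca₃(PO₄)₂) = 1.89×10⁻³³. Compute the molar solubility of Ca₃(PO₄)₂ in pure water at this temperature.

1.12×10⁻⁷ M

Ca₃(PO₄)₂(s) ⇌ 3 Ca²⁺(aq) + 2 PO₄³⁻(aq)
Call the molar solubility s, so that [Ca²⁺] = 3s and [PO₄³⁻] = 2s.
Ksp = [Ca²⁺]^3[PO₄³⁻]^2 = (3s)^3 · (2s)^2 = 108s^5
108s^5 = 1.89×10⁻³³  ⇒  s^5 = 1.75×10⁻³⁵
s = 1.12×10⁻⁷ mol L⁻¹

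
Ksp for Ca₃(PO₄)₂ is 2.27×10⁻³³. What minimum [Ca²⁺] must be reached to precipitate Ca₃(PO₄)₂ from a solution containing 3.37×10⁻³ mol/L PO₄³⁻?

5.85×10⁻¹⁰ M

The threshold for precipitation is Q = Ksp.
Ca₃(PO₄)₂(s) ⇌ 3 Ca²⁺(aq) + 2 PO₄³⁻(aq)
Ksp = [Ca²⁺]^3[PO₄³⁻]^2 = [Ca²⁺]^3(3.37×10⁻³)^2
[Ca²⁺]^3 = 2.27×10⁻³³ / (3.37×10⁻³)^2 = 2.00×10⁻²⁸
[Ca²⁺] = 5.85×10⁻¹⁰ mol/L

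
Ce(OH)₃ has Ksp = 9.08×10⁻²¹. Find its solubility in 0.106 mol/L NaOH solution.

7.62×10⁻¹⁸ M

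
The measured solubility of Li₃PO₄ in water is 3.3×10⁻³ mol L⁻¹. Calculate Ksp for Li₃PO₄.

Li₃PO₄(s) ⇌ 3 Li⁺(aq) + PO₄³⁻(aq)
Let s be the molar solubility. Then [Li⁺] = 3s and [PO₄³⁻] = s.
Ksp = [Li⁺]^3[PO₄³⁻] = (3s)^3 · s = 27s^4
Ksp = 27 × (3.3×10⁻³)^4 = 3.2×10⁻⁹

Ksp = 3.2×10⁻⁹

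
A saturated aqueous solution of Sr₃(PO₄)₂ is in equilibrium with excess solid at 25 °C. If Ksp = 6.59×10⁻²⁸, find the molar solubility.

Sr₃(PO₄)₂(s) ⇌ 3 Sr²⁺(aq) + 2 PO₄³⁻(aq)
Call the molar solubility s, so that [Sr²⁺] = 3s and [PO₄³⁻] = 2s.
Ksp = [Sr²⁺]^3[PO₄³⁻]^2 = (3s)^3 · (2s)^2 = 108s^5
108s^5 = 6.59×10⁻²⁸  ⇒  s^5 = 6.10×10⁻³⁰
s = 1.44×10⁻⁶ mol/L

1.44×10⁻⁶ M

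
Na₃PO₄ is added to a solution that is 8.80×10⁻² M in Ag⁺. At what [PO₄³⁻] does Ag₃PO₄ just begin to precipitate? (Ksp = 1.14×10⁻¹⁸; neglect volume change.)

1.67×10⁻¹⁵ M

Precipitation begins when Q = Ksp.
Ag₃PO₄(s) ⇌ 3 Ag⁺(aq) + PO₄³⁻(aq)
Ksp = [Ag⁺]^3[PO₄³⁻] = [PO₄³⁻](8.80×10⁻²)^3
[PO₄³⁻] = 1.14×10⁻¹⁸ / (8.80×10⁻²)^3 = 1.67×10⁻¹⁵
[PO₄³⁻] = 1.67×10⁻¹⁵ M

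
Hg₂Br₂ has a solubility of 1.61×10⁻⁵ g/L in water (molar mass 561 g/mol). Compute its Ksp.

Ksp = 9.45×10⁻²³

Molar solubility s = (1.61×10⁻⁵ g/L) / (561 g/mol) = 2.8699×10⁻⁸ mol/L
Hg₂Br₂(s) ⇌ Hg₂²⁺(aq) + 2 Br⁻(aq)
If s mol/L of Hg₂Br₂ dissolves, [Hg₂²⁺] = s and [Br⁻] = 2s.
Ksp = [Hg₂²⁺][Br⁻]^2 = s · (2s)^2 = 4s^3
Ksp = 4 × (2.8699×10⁻⁸)^3 = 9.45×10⁻²³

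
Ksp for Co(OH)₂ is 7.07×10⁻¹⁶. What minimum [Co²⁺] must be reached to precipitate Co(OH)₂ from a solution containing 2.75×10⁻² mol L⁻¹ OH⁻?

9.35×10⁻¹³ M

Precipitation of each salt begins when its ion product equals Ksp.
Co(OH)₂(s) ⇌ Co²⁺(aq) + 2 OH⁻(aq)
Ksp = [Co²⁺][OH⁻]^2 = [Co²⁺](2.75×10⁻²)^2
[Co²⁺] = 7.07×10⁻¹⁶ / (2.75×10⁻²)^2 = 9.35×10⁻¹³
[Co²⁺] = 9.35×10⁻¹³ mol L⁻¹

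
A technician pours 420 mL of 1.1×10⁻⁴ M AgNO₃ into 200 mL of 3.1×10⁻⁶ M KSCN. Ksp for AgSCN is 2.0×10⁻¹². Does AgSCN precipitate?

Yes

Total volume after mixing = 420 + 200 = 620 mL.
[Ag⁺] = (1.1×10⁻⁴)(420)/620 = 7.5×10⁻⁵ M
[SCN⁻] = (3.1×10⁻⁶)(200)/620 = 1.0×10⁻⁶ M
Q = [Ag⁺][SCN⁻] = 7.5×10⁻¹¹
Q = 7.5×10⁻¹¹ > Ksp = 2.0×10⁻¹², so the solution is supersaturated and AgSCN precipitates.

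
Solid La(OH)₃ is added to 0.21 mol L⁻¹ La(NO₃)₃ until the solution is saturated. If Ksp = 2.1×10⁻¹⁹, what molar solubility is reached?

3.3×10⁻⁷ M

La(OH)₃(s) ⇌ La³⁺(aq) + 3 OH⁻(aq)
The solution already contains La³⁺ at 0.21 mol L⁻¹. Let s be the molar solubility of La(OH)₃.
[La³⁺] ≈ 0.21 mol L⁻¹ (common ion dominates); [OH⁻] = 3s.
Ksp = [La³⁺][OH⁻]^3 = (0.21)(3s)^3
(3s)^3 = 2.1×10⁻¹⁹ / (0.21) = 1.0×10⁻¹⁸
s = 3.3×10⁻⁷ mol L⁻¹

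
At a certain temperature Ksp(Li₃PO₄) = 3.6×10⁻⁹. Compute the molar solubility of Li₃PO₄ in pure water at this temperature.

3.4×10⁻³ M

Li₃PO₄(s) ⇌ 3 Li⁺(aq) + PO₄³⁻(aq)
Let s be the molar solubility. Then [Li⁺] = 3s and [PO₄³⁻] = s.
Ksp = [Li⁺]^3[PO₄³⁻] = (3s)^3 · s = 27s^4
27s^4 = 3.6×10⁻⁹  ⇒  s^4 = 1.3×10⁻¹⁰
s = (1.3×10⁻¹⁰)^(1/4) = 3.4×10⁻³ M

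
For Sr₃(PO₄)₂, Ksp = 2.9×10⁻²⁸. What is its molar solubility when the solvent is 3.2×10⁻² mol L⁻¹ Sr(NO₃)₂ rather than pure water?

1.5×10⁻¹² M

Sr₃(PO₄)₂(s) ⇌ 3 Sr²⁺(aq) + 2 PO₄³⁻(aq)
With Sr²⁺ already at 3.2×10⁻² mol L⁻¹ and s small, take [Sr²⁺] ≈ 3.2×10⁻² mol L⁻¹ and [PO₄³⁻] = 2s.
Ksp = [Sr²⁺]^3[PO₄³⁻]^2 = (3.2×10⁻²)^3(2s)^2
(2s)^2 = 2.9×10⁻²⁸ / (3.2×10⁻²)^3 = 8.9×10⁻²⁴
s = 1.5×10⁻¹² mol L⁻¹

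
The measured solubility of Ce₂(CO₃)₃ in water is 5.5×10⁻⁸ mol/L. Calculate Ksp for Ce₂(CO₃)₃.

Ce₂(CO₃)₃(s) ⇌ 2 Ce³⁺(aq) + 3 CO₃²⁻(aq)
Let s be the molar solubility. Then [Ce³⁺] = 2s and [CO₃²⁻] = 3s.
Ksp = [Ce³⁺]^2[CO₃²⁻]^3 = (2s)^2 · (3s)^3 = 108s^5
Ksp = 108 × (5.5×10⁻⁸)^5 = 5.4×10⁻³⁵

Ksp = 5.4×10⁻³⁵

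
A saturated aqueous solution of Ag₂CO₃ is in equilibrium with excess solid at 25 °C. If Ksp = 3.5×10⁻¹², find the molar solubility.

9.6×10⁻⁵ M

Ag₂CO₃(s) ⇌ 2 Ag⁺(aq) + CO₃²⁻(aq)
With molar solubility s: [Ag⁺] = 2s, [CO₃²⁻] = s.
Ksp = [Ag⁺]^2[CO₃²⁻] = (2s)^2 · s = 4s^3
4s^3 = 3.5×10⁻¹²  ⇒  s^3 = 8.8×10⁻¹³
s = (8.8×10⁻¹³)^(1/3) = 9.6×10⁻⁵ mol/L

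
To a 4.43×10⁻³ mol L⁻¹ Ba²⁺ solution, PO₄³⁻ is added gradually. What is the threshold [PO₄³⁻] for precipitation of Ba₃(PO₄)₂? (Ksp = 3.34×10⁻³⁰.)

6.20×10⁻¹² M

A salt starts to precipitate once the ion product Q reaches its Ksp.
Ba₃(PO₄)₂(s) ⇌ 3 Ba²⁺(aq) + 2 PO₄³⁻(aq)
Ksp = [Ba²⁺]^3[PO₄³⁻]^2 = [PO₄³⁻]^2(4.43×10⁻³)^3
[PO₄³⁻]^2 = 3.34×10⁻³⁰ / (4.43×10⁻³)^3 = 3.84×10⁻²³
[PO₄³⁻] = 6.20×10⁻¹² mol L⁻¹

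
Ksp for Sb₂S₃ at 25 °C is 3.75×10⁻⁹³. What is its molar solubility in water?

1.28×10⁻¹⁹ M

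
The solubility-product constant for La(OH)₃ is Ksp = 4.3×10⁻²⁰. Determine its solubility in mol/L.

La(OH)₃(s) ⇌ La³⁺(aq) + 3 OH⁻(aq)
Let s be the molar solubility. Then [La³⁺] = s and [OH⁻] = 3s.
Ksp = [La³⁺][OH⁻]^3 = s · (3s)^3 = 27s^4
27s^4 = 4.3×10⁻²⁰  ⇒  s^4 = 1.6×10⁻²¹
Taking the 4th root, s = 6.3×10⁻⁶ M.

6.3×10⁻⁶ M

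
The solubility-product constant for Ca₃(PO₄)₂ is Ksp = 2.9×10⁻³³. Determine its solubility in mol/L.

1.2×10⁻⁷ M

Ca₃(PO₄)₂(s) ⇌ 3 Ca²⁺(aq) + 2 PO₄³⁻(aq)
With molar solubility s: [Ca²⁺] = 3s, [PO₄³⁻] = 2s.
Ksp = [Ca²⁺]^3[PO₄³⁻]^2 = (3s)^3 · (2s)^2 = 108s^5
108s^5 = 2.9×10⁻³³  ⇒  s^5 = 2.7×10⁻³⁵
s = 1.2×10⁻⁷ mol L⁻¹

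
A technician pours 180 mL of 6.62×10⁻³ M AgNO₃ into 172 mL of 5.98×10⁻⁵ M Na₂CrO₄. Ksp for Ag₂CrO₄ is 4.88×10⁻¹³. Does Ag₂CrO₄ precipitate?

Yes

After mixing, V = 180 mL + 172 mL = 352 mL.
[Ag⁺] = (6.62×10⁻³)(180)/352 = 3.39×10⁻³ M
[CrO₄²⁻] = (5.98×10⁻⁵)(172)/352 = 2.92×10⁻⁵ M
Q = [Ag⁺]^2[CrO₄²⁻] = 3.35×10⁻¹⁰
Q = 3.35×10⁻¹⁰ > Ksp = 4.88×10⁻¹³, so the solution is supersaturated and Ag₂CrO₄ precipitates.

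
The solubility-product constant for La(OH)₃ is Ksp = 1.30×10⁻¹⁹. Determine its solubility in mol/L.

La(OH)₃(s) ⇌ La³⁺(aq) + 3 OH⁻(aq)
With molar solubility s: [La³⁺] = s, [OH⁻] = 3s.
Ksp = [La³⁺][OH⁻]^3 = s · (3s)^3 = 27s^4
27s^4 = 1.30×10⁻¹⁹  ⇒  s^4 = 4.81×10⁻²¹
s = 8.33×10⁻⁶ M

8.33×10⁻⁶ M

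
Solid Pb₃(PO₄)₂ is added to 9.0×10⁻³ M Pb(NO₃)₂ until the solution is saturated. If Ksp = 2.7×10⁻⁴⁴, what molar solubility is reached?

Pb₃(PO₄)₂(s) ⇌ 3 Pb²⁺(aq) + 2 PO₄³⁻(aq)
Let s be the solubility of Pb₃(PO₄)₂ here. The common ion gives [Pb²⁺] ≈ 9.0×10⁻³ M, and [PO₄³⁻] = 2s.
Ksp = [Pb²⁺]^3[PO₄³⁻]^2 = (9.0×10⁻³)^3(2s)^2
(2s)^2 = 2.7×10⁻⁴⁴ / (9.0×10⁻³)^3 = 3.7×10⁻³⁸
s = 9.6×10⁻²⁰ M

9.6×10⁻²⁰ M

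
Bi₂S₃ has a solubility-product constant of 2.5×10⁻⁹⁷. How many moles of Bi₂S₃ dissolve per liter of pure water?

1.9×10⁻²⁰ M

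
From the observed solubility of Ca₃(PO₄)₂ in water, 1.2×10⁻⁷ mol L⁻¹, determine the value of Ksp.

Ksp = 2.7×10⁻³³

Ca₃(PO₄)₂(s) ⇌ 3 Ca²⁺(aq) + 2 PO₄³⁻(aq)
If s mol/L of Ca₃(PO₄)₂ dissolves, [Ca²⁺] = 3s and [PO₄³⁻] = 2s.
Ksp = [Ca²⁺]^3[PO₄³⁻]^2 = (3s)^3 · (2s)^2 = 108s^5
Ksp = 108 × (1.2×10⁻⁷)^5 = 2.7×10⁻³³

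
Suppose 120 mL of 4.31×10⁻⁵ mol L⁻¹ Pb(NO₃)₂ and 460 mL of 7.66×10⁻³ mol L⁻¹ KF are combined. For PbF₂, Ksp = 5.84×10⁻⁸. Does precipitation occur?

No

After mixing, V = 120 mL + 460 mL = 580 mL.
[Pb²⁺] = (4.31×10⁻⁵)(120)/580 = 8.92×10⁻⁶ mol L⁻¹
[F⁻] = (7.66×10⁻³)(460)/580 = 6.08×10⁻³ mol L⁻¹
Q = [Pb²⁺][F⁻]^2 = 3.29×10⁻¹⁰
Q < Ksp (3.29×10⁻¹⁰ vs 5.84×10⁻⁸); the solution remains unsaturated and no precipitate forms.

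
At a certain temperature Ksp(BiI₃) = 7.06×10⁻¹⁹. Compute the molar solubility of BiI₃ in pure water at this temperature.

BiI₃(s) ⇌ Bi³⁺(aq) + 3 I⁻(aq)
If s mol/L of BiI₃ dissolves, [Bi³⁺] = s and [I⁻] = 3s.
Ksp = [Bi³⁺][I⁻]^3 = s · (3s)^3 = 27s^4
27s^4 = 7.06×10⁻¹⁹  ⇒  s^4 = 2.61×10⁻²⁰
s = (2.61×10⁻²⁰)^(1/4) = 1.27×10⁻⁵ mol/L

1.27×10⁻⁵ M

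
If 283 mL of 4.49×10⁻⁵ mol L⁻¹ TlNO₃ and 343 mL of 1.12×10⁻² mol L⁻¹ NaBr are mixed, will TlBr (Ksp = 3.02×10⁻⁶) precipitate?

Total volume after mixing = 283 + 343 = 626 mL.
[Tl⁺] = (4.49×10⁻⁵)(283)/626 = 2.03×10⁻⁵ mol L⁻¹
[Br⁻] = (1.12×10⁻²)(343)/626 = 6.14×10⁻³ mol L⁻¹
Q = [Tl⁺][Br⁻] = 1.25×10⁻⁷
Q = 1.25×10⁻⁷ < Ksp = 3.02×10⁻⁶, so the solution is unsaturated and no precipitate forms.

No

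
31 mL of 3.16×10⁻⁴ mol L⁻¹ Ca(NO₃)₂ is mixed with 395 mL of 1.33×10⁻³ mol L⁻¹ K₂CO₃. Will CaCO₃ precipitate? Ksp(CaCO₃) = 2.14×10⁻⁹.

Yes

The combined volume is 426 mL.
[Ca²⁺] = (3.16×10⁻⁴)(31)/426 = 2.30×10⁻⁵ mol L⁻¹
[CO₃²⁻] = (1.33×10⁻³)(395)/426 = 1.23×10⁻³ mol L⁻¹
Q = [Ca²⁺][CO₃²⁻] = 2.84×10⁻⁸
Because Q > Ksp (2.84×10⁻⁸ vs 2.14×10⁻⁹), a precipitate of CaCO₃ forms.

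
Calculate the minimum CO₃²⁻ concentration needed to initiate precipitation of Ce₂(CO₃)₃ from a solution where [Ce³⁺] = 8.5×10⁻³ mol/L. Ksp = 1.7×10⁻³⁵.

6.2×10⁻¹¹ M

The threshold for precipitation is Q = Ksp.
Ce₂(CO₃)₃(s) ⇌ 2 Ce³⁺(aq) + 3 CO₃²⁻(aq)
Ksp = [Ce³⁺]^2[CO₃²⁻]^3 = [CO₃²⁻]^3(8.5×10⁻³)^2
[CO₃²⁻]^3 = 1.7×10⁻³⁵ / (8.5×10⁻³)^2 = 2.4×10⁻³¹
[CO₃²⁻] = 6.2×10⁻¹¹ mol/L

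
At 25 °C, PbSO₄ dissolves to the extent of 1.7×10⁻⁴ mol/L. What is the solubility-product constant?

PbSO₄(s) ⇌ Pb²⁺(aq) + SO₄²⁻(aq)
Let s be the molar solubility. Then [Pb²⁺] = s and [SO₄²⁻] = s.
Ksp = [Pb²⁺][SO₄²⁻] = s · s = s^2
Ksp = (1.7×10⁻⁴)^2 = 2.9×10⁻⁸

Ksp = 2.9×10⁻⁸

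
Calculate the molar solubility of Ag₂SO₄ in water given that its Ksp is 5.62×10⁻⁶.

Ag₂SO₄(s) ⇌ 2 Ag⁺(aq) + SO₄²⁻(aq)
If s mol/L of Ag₂SO₄ dissolves, [Ag⁺] = 2s and [SO₄²⁻] = s.
Ksp = [Ag⁺]^2[SO₄²⁻] = (2s)^2 · s = 4s^3
4s^3 = 5.62×10⁻⁶  ⇒  s^3 = 1.41×10⁻⁶
Taking the 3rd root, s = 1.12×10⁻² mol L⁻¹.

1.12×10⁻² M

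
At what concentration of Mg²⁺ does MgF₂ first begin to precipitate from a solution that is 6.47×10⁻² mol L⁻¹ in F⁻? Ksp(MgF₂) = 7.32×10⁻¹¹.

1.75×10⁻⁸ M

Each salt precipitates once Q = Ksp for that salt.
MgF₂(s) ⇌ Mg²⁺(aq) + 2 F⁻(aq)
Ksp = [Mg²⁺][F⁻]^2 = [Mg²⁺](6.47×10⁻²)^2
[Mg²⁺] = 7.32×10⁻¹¹ / (6.47×10⁻²)^2 = 1.75×10⁻⁸
[Mg²⁺] = 1.75×10⁻⁸ mol L⁻¹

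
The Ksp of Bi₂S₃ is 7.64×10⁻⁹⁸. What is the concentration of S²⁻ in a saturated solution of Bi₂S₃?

Bi₂S₃(s) ⇌ 2 Bi³⁺(aq) + 3 S²⁻(aq)
Let s be the molar solubility. Then [Bi³⁺] = 2s and [S²⁻] = 3s.
Ksp = [Bi³⁺]^2[S²⁻]^3 = (2s)^2 · (3s)^3 = 108s^5 = 7.64×10⁻⁹⁸
s = 1.48×10⁻²⁰ mol L⁻¹
[S²⁻] = 3s = 4.44×10⁻²⁰ mol L⁻¹

4.44×10⁻²⁰ M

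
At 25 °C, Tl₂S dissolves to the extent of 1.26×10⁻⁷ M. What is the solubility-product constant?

Ksp = 8.00×10⁻²¹

Tl₂S(s) ⇌ 2 Tl⁺(aq) + S²⁻(aq)
If s mol/L of Tl₂S dissolves, [Tl⁺] = 2s and [S²⁻] = s.
Ksp = [Tl⁺]^2[S²⁻] = (2s)^2 · s = 4s^3
Ksp = 4 × (1.26×10⁻⁷)^3 = 8.00×10⁻²¹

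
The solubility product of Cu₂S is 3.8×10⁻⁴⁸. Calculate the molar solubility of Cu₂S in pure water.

9.8×10⁻¹⁷ M

Cu₂S(s) ⇌ 2 Cu⁺(aq) + S²⁻(aq)
Call the molar solubility s, so that [Cu⁺] = 2s and [S²⁻] = s.
Ksp = [Cu⁺]^2[S²⁻] = (2s)^2 · s = 4s^3
4s^3 = 3.8×10⁻⁴⁸  ⇒  s^3 = 9.5×10⁻⁴⁹
Taking the 3rd root, s = 9.8×10⁻¹⁷ M.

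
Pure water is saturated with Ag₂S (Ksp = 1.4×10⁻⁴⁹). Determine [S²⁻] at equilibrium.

Ag₂S(s) ⇌ 2 Ag⁺(aq) + S²⁻(aq)
With molar solubility s: [Ag⁺] = 2s, [S²⁻] = s.
Ksp = [Ag⁺]^2[S²⁻] = (2s)^2 · s = 4s^3 = 1.4×10⁻⁴⁹
s = 3.3×10⁻¹⁷ mol L⁻¹
[S²⁻] = s = 3.3×10⁻¹⁷ mol L⁻¹

3.3×10⁻¹⁷ M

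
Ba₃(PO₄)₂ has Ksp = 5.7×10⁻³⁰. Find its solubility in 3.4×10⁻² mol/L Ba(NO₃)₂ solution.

1.9×10⁻¹³ M

Ba₃(PO₄)₂(s) ⇌ 3 Ba²⁺(aq) + 2 PO₄³⁻(aq)
Ba²⁺ is already present at 3.4×10⁻² mol/L. If s mol/L of Ba₃(PO₄)₂ dissolves, [PO₄³⁻] = 2s while [Ba²⁺] ≈ 3.4×10⁻² mol/L.
Ksp = [Ba²⁺]^3[PO₄³⁻]^2 = (3.4×10⁻²)^3(2s)^2
(2s)^2 = 5.7×10⁻³⁰ / (3.4×10⁻²)^3 = 1.5×10⁻²⁵
s = 1.9×10⁻¹³ mol/L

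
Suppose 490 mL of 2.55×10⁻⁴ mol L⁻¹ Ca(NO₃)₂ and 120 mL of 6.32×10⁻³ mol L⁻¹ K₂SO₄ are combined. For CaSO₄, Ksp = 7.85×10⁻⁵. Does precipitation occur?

Total volume after mixing = 490 + 120 = 610 mL.
[Ca²⁺] = (2.55×10⁻⁴)(490)/610 = 2.05×10⁻⁴ mol L⁻¹
[SO₄²⁻] = (6.32×10⁻³)(120)/610 = 1.24×10⁻³ mol L⁻¹
Q = [Ca²⁺][SO₄²⁻] = 2.55×10⁻⁷
Q = 2.55×10⁻⁷ < Ksp = 7.85×10⁻⁵, so the solution is unsaturated and no precipitate forms.

No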